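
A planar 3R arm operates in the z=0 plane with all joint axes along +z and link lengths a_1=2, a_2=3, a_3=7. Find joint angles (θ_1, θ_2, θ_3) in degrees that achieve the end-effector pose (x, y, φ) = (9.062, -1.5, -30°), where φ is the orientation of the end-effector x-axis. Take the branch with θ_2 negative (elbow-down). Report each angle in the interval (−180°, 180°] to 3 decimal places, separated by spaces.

90.005 -90.005 -30.000

wrist centre = target − a_3·(cos φ, sin φ) = (2.9998, 2.0000)
cos θ_2 = (12.9989−2²−3²)/(2·2·3) = -0.0001; θ_2 = -90.0051° (elbow-down)
β = atan2(2.0000,2.9998) = 33.6916°; ψ = atan2(-3.0000,1.9997) = -56.3135°
θ_1 = β − ψ = 90.0051°
θ_3 = φ − θ_1 − θ_2 = -30.0000° (wrapped to (-180°,180°])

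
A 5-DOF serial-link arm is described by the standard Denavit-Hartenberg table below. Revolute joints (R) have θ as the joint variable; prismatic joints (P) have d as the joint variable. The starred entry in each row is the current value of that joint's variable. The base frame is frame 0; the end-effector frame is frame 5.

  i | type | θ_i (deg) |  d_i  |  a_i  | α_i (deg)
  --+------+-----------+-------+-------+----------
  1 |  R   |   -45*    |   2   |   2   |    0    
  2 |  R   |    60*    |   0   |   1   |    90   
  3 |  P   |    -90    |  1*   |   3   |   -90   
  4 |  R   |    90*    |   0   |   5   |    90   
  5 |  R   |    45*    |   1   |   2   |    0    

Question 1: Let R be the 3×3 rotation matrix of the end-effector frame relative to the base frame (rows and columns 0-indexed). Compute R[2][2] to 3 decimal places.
-1.000

End-effector z-axis (col 2 of R) = (0.0000,-0.0000,-1.0000)
R[2][2] = -1.0000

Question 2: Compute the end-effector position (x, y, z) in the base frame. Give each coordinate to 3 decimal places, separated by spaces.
2.345 4.440 -2.000

after link 1: o_1 = (1.4142, -1.4142, 2.0000)
after link 2: o_2 = (2.3801, -1.1554, 2.0000)
after link 3: o_3 = (2.6390, -2.1213, -1.0000)
after link 4: o_4 = (1.3449, 2.7083, -1.0000)
after link 5: o_5 = (2.3449, 4.4404, -2.0000)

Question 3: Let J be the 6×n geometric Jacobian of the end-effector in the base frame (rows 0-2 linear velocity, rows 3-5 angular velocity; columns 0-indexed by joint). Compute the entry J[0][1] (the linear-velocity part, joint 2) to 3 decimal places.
-5.855

axis z_1 = (0.0000,0.0000,1.0000); lever o_n−o_1 = (0.9306,5.8546,-4.0000)
cross product → J_v[:, 1] = (-5.8546,0.9306,0.0000)
J_ω[:, 1] = z_1
entry J[0][1] = -5.8546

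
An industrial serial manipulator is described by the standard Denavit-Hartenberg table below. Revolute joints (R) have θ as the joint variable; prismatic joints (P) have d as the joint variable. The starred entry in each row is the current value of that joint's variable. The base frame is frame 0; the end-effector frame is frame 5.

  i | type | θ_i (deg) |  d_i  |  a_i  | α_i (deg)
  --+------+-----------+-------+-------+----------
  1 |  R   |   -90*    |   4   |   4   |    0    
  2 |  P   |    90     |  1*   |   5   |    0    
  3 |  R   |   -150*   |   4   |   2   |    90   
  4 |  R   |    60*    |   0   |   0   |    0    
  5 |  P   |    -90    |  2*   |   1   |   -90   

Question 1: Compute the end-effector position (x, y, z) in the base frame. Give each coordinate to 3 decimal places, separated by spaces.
1.518 -3.701 8.500

after link 1: o_1 = (0.0000, -4.0000, 4.0000)
after link 2: o_2 = (5.0000, -4.0000, 5.0000)
after link 3: o_3 = (3.2679, -5.0000, 9.0000)
after link 4: o_4 = (3.2679, -5.0000, 9.0000)
after link 5: o_5 = (1.5179, -3.7010, 8.5000)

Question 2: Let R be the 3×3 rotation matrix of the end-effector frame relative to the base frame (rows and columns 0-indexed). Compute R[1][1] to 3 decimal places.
-0.866

End-effector y-axis (col 1 of R) = (0.5000,-0.8660,-0.0000)
R[1][1] = -0.8660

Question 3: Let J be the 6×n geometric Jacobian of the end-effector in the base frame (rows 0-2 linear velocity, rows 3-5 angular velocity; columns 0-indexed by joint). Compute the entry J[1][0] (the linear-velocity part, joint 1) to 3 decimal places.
axis z_0 = ẑ; lever o_n−o_0 = (1.5179,-3.7010,8.5000)
cross product → J_v[:, 0] = (3.7010,1.5179,-0.0000)
J_ω[:, 0] = z_0
entry J[1][0] = 1.5179

1.518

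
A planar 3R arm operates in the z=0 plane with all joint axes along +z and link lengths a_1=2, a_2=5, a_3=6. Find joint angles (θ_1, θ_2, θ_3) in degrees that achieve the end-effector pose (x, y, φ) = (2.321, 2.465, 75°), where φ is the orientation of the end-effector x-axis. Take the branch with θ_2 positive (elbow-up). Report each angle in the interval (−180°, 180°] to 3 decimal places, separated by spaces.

150.025 149.982 134.992

wrist centre = target − a_3·(cos φ, sin φ) = (0.7681, -3.3306)
cos θ_2 = (11.6826−2²−5²)/(2·2·5) = -0.8659; θ_2 = 149.9825° (elbow-up)
β = atan2(-3.3306,0.7681) = -77.0136°; ψ = atan2(2.5013,-2.3294) = 132.9612°
θ_1 = β − ψ = -209.9749°
θ_3 = φ − θ_1 − θ_2 = 134.9924° (wrapped to (-180°,180°])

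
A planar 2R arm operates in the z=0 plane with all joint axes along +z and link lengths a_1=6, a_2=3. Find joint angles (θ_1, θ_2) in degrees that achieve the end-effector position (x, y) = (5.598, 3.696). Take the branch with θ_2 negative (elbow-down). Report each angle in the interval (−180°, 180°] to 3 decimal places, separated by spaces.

60.000 -90.003

cos θ_2 = (44.9980−6²−3²)/(2·6·3) = -0.0001; θ_2 = -90.0032° (elbow-down)
β = atan2(3.6960,5.5980) = 33.4342°; ψ = atan2(-3.0000,5.9998) = -26.5657°
θ_1 = β − ψ = 59.9999°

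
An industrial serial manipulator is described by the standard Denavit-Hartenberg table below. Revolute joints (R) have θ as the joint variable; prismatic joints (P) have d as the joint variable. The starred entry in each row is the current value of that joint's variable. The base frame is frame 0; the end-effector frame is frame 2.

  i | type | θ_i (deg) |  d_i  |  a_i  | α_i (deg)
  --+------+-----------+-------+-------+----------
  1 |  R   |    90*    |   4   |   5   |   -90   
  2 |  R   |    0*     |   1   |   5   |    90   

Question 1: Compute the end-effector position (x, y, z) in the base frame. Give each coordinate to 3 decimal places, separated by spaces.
-1.000 10.000 4.000

after link 1: o_1 = (0.0000, 5.0000, 4.0000)
after link 2: o_2 = (-1.0000, 10.0000, 4.0000)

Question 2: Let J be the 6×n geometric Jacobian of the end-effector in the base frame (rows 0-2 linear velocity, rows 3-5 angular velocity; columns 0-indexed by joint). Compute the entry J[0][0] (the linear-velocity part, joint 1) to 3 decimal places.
axis z_0 = ẑ; lever o_n−o_0 = (-1.0000,10.0000,4.0000)
cross product → J_v[:, 0] = (-10.0000,-1.0000,0.0000)
J_ω[:, 0] = z_0
entry J[0][0] = -10.0000

-10.000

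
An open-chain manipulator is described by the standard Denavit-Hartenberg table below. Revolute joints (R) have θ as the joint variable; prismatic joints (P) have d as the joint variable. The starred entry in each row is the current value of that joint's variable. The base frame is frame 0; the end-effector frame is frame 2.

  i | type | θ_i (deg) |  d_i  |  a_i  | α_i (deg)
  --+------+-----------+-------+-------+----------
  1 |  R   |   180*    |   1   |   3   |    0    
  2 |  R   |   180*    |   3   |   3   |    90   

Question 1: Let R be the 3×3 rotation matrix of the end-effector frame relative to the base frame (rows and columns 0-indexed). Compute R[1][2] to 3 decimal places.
-1.000

End-effector z-axis (col 2 of R) = (-0.0000,-1.0000,0.0000)
R[1][2] = -1.0000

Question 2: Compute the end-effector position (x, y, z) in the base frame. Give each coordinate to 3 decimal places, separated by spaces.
-0.000 -0.000 4.000

after link 1: o_1 = (-3.0000, 0.0000, 1.0000)
after link 2: o_2 = (-0.0000, -0.0000, 4.0000)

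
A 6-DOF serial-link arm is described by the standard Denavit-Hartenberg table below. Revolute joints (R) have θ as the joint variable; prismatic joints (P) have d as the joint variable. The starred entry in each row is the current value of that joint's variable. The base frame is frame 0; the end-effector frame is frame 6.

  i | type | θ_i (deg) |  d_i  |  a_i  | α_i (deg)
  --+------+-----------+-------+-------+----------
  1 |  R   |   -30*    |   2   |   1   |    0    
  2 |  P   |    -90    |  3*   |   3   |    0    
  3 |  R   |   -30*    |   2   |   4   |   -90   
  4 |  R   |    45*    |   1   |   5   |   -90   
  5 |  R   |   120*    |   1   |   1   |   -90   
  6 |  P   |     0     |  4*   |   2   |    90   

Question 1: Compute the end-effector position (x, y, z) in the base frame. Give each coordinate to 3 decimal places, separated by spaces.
after link 1: o_1 = (0.8660, -0.5000, 2.0000)
after link 2: o_2 = (-0.6340, -3.0981, 5.0000)
after link 3: o_3 = (-4.0981, -5.0981, 7.0000)
after link 4: o_4 = (-6.6599, -7.7319, 3.4645)
after link 5: o_5 = (-6.1744, -6.4515, 3.1109)
after link 6: o_6 = (-3.3067, -5.1053, 6.2675)

-3.307 -5.105 6.268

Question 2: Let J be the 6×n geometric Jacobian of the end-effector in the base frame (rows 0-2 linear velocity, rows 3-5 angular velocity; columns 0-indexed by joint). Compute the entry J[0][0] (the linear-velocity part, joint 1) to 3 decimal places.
5.105

axis z_0 = ẑ; lever o_n−o_0 = (-3.3067,-5.1053,6.2675)
cross product → J_v[:, 0] = (5.1053,-3.3067,0.0000)
J_ω[:, 0] = z_0
entry J[0][0] = 5.1053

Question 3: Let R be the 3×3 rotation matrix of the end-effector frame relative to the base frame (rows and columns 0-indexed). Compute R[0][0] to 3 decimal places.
-0.127

End-effector x-axis (col 0 of R) = (-0.1268,0.9268,0.3536)
R[0][0] = -0.1268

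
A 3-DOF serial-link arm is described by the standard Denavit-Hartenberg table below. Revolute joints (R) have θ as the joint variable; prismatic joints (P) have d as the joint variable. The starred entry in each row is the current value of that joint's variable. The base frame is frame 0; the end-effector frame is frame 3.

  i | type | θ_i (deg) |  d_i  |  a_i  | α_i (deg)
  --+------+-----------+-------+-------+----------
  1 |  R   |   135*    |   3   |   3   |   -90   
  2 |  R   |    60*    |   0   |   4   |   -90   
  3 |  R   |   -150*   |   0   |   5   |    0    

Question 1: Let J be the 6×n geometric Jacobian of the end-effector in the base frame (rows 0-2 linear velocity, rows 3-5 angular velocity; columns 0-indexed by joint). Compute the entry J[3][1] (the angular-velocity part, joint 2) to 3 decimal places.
-0.707

axis z_1 = (-0.7071,-0.7071,0.0000); lever o_n−o_1 = (-1.6510,-1.8845,0.2859)
cross product → J_v[:, 1] = (-0.2022,0.2022,0.1651)
J_ω[:, 1] = z_1
entry J[3][1] = -0.7071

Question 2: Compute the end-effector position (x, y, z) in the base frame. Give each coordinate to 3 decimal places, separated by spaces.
-3.772 0.237 3.286

after link 1: o_1 = (-2.1213, 2.1213, 3.0000)
after link 2: o_2 = (-3.5355, 3.5355, -0.4641)
after link 3: o_3 = (-3.7724, 0.2368, 3.2859)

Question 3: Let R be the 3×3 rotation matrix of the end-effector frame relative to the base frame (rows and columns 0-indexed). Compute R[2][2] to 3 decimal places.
-0.500

End-effector z-axis (col 2 of R) = (0.6124,-0.6124,-0.5000)
R[2][2] = -0.5000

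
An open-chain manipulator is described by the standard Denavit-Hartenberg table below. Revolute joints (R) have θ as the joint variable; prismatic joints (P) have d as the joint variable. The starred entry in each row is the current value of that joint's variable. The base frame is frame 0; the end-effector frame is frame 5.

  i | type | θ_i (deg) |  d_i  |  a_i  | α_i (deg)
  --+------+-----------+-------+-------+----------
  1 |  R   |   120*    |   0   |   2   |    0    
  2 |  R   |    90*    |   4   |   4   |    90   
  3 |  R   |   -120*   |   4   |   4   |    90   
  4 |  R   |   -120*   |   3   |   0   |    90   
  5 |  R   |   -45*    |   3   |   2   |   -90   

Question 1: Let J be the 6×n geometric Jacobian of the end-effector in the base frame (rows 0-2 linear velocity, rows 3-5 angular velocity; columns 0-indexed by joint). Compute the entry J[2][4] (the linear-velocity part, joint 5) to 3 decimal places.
axis z_4 = (-0.6250,0.2165,0.7500); lever o_n−o_4 = (-2.6295,-1.2003,2.1553)
cross product → J_v[:, 4] = (1.3668,-0.6251,1.3195)
J_ω[:, 4] = z_4
entry J[2][4] = 1.3195

1.319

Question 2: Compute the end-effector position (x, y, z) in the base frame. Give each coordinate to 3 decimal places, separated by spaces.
after link 1: o_1 = (-1.0000, 1.7321, 0.0000)
after link 2: o_2 = (-4.4641, -0.2679, 4.0000)
after link 3: o_3 = (-4.7321, 4.1962, 0.5359)
after link 4: o_4 = (-2.4821, 5.4952, 2.0359)
after link 5: o_5 = (-5.1115, 4.2949, 4.1912)

-5.112 4.295 4.191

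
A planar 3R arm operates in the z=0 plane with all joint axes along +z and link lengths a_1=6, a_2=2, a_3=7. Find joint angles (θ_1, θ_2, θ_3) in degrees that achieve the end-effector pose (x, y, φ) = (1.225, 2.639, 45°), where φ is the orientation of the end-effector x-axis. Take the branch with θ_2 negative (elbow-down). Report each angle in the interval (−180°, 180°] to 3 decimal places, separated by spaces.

wrist centre = target − a_3·(cos φ, sin φ) = (-3.7247, -2.3107)
cos θ_2 = (19.2133−6²−2²)/(2·6·2) = -0.8661; θ_2 = -150.0100° (elbow-down)
β = atan2(-2.3107,-3.7247) = -148.1855°; ψ = atan2(-0.9997,4.2678) = -13.1835°
θ_1 = β − ψ = -135.0020°
θ_3 = φ − θ_1 − θ_2 = -29.9880° (wrapped to (-180°,180°])

-135.002 -150.010 -29.988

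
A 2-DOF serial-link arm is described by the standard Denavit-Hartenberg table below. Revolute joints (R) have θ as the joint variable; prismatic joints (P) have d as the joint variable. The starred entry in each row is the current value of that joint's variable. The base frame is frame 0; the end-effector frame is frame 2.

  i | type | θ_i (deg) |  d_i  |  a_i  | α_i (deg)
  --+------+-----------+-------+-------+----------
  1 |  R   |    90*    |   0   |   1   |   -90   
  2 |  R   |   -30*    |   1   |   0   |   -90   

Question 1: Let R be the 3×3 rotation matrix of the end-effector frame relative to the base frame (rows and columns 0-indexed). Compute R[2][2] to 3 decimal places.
End-effector z-axis (col 2 of R) = (-0.0000,0.5000,-0.8660)
R[2][2] = -0.8660

-0.866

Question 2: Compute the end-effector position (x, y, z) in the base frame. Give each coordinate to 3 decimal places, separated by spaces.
after link 1: o_1 = (0.0000, 1.0000, 0.0000)
after link 2: o_2 = (-1.0000, 1.0000, 0.0000)

-1.000 1.000 0.000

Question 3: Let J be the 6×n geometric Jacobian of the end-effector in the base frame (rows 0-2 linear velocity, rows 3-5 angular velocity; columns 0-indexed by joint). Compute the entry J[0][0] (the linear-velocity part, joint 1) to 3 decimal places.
axis z_0 = ẑ; lever o_n−o_0 = (-1.0000,1.0000,0.0000)
cross product → J_v[:, 0] = (-1.0000,-1.0000,0.0000)
J_ω[:, 0] = z_0
entry J[0][0] = -1.0000

-1.000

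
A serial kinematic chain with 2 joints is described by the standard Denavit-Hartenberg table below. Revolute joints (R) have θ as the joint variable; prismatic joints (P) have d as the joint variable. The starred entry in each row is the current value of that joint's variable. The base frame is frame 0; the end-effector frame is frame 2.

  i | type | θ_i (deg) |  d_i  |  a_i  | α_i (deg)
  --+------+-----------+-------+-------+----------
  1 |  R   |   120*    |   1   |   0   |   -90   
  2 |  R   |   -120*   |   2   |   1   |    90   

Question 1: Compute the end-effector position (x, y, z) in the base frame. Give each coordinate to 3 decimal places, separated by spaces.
after link 1: o_1 = (0.0000, 0.0000, 1.0000)
after link 2: o_2 = (-1.4821, -1.4330, 1.8660)

-1.482 -1.433 1.866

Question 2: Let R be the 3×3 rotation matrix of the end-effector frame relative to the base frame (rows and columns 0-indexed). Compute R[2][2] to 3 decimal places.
End-effector z-axis (col 2 of R) = (0.4330,-0.7500,-0.5000)
R[2][2] = -0.5000

-0.500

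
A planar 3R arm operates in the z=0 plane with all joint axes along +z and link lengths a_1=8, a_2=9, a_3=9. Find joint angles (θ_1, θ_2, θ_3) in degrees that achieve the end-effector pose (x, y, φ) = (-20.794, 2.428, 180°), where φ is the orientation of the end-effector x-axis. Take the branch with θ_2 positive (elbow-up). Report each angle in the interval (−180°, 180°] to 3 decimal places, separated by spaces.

119.999 90.003 -30.002

wrist centre = target − a_3·(cos φ, sin φ) = (-11.7940, 2.4280)
cos θ_2 = (144.9936−8²−9²)/(2·8·9) = -0.0000; θ_2 = 90.0025° (elbow-up)
β = atan2(2.4280,-11.7940) = 168.3672°; ψ = atan2(9.0000,7.9996) = 48.3679°
θ_1 = β − ψ = 119.9993°
θ_3 = φ − θ_1 − θ_2 = -30.0018° (wrapped to (-180°,180°])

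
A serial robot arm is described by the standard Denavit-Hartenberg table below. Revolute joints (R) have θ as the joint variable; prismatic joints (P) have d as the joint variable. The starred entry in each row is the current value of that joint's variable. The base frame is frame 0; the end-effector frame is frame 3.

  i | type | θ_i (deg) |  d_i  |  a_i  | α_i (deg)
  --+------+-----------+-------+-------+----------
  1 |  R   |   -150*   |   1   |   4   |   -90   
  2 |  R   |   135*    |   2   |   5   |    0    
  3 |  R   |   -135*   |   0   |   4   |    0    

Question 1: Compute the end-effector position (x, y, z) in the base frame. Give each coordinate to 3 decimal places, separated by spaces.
-2.866 -3.964 -2.536

after link 1: o_1 = (-3.4641, -2.0000, 1.0000)
after link 2: o_2 = (0.5978, -1.9643, -2.5355)
after link 3: o_3 = (-2.8663, -3.9643, -2.5355)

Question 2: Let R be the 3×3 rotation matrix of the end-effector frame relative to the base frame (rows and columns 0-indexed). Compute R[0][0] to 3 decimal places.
End-effector x-axis (col 0 of R) = (-0.8660,-0.5000,0.0000)
R[0][0] = -0.8660

-0.866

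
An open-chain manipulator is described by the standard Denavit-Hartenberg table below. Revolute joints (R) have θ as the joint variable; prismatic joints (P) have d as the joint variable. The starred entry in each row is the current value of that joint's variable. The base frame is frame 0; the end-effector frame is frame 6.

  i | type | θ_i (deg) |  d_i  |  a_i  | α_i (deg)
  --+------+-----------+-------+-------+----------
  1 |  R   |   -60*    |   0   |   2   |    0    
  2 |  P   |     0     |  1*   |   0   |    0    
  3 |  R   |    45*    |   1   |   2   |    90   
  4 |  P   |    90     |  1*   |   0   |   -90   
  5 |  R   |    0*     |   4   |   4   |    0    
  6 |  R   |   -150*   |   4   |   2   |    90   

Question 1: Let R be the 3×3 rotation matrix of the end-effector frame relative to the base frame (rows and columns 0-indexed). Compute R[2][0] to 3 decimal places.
End-effector x-axis (col 0 of R) = (-0.1294,-0.4830,-0.8660)
R[2][0] = -0.8660

-0.866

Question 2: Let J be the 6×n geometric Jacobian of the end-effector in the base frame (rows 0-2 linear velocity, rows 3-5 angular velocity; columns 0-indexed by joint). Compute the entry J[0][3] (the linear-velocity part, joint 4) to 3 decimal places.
-0.259

prismatic axis z_3 = (-0.2588,-0.9659,0.0000)
J_v[:, 3] = z_3; J_ω[:, 3] = (0,0,0)
entry J[0][3] = -0.2588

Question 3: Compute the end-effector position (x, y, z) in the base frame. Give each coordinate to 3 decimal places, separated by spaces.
after link 1: o_1 = (1.0000, -1.7321, 0.0000)
after link 2: o_2 = (1.0000, -1.7321, 1.0000)
after link 3: o_3 = (2.9319, -2.2497, 2.0000)
after link 4: o_4 = (2.6730, -3.2156, 2.0000)
after link 5: o_5 = (-1.1907, -2.1803, 6.0000)
after link 6: o_6 = (-5.3132, -2.1110, 4.2679)

-5.313 -2.111 4.268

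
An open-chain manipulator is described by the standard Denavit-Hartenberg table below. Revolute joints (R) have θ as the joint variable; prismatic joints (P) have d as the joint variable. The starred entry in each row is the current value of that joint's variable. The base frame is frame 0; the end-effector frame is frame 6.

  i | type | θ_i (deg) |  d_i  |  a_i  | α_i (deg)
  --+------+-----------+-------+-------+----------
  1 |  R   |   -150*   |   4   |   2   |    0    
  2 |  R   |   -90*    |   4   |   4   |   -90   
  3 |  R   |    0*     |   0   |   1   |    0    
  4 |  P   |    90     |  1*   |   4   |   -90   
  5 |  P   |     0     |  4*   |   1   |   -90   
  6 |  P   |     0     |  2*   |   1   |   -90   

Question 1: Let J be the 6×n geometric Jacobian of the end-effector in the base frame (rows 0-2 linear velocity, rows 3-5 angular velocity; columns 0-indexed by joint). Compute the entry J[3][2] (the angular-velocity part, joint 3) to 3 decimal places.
-0.866

axis z_2 = (-0.8660,-0.5000,0.0000); lever o_n−o_2 = (2.3660,-2.0981,-6.0000)
cross product → J_v[:, 2] = (3.0000,-5.1962,3.0000)
J_ω[:, 2] = z_2
entry J[3][2] = -0.8660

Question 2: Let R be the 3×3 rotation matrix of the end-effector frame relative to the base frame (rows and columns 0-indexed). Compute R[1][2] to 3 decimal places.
End-effector z-axis (col 2 of R) = (-0.5000,0.8660,0.0000)
R[1][2] = 0.8660

0.866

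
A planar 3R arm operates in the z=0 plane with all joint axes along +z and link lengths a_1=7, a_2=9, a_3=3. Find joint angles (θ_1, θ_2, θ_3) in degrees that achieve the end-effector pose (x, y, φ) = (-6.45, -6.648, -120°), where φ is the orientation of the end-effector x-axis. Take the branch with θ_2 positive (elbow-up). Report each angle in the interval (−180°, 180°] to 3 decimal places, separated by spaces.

134.996 135.000 -29.996

wrist centre = target − a_3·(cos φ, sin φ) = (-4.9500, -4.0499)
cos θ_2 = (40.9044−7²−9²)/(2·7·9) = -0.7071; θ_2 = 135.0001° (elbow-up)
β = atan2(-4.0499,-4.9500) = -140.7111°; ψ = atan2(6.3639,0.6360) = 84.2927°
θ_1 = β − ψ = -225.0038°
θ_3 = φ − θ_1 − θ_2 = -29.9963° (wrapped to (-180°,180°])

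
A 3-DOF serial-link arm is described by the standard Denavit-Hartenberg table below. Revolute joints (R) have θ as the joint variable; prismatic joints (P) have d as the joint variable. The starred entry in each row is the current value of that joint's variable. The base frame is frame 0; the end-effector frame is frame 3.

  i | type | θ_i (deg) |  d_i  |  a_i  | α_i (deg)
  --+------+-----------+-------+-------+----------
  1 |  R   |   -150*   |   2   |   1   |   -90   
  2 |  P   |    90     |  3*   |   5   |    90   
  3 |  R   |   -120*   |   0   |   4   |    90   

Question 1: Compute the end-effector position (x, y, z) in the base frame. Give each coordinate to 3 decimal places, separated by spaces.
-1.098 -0.098 -1.000

after link 1: o_1 = (-0.8660, -0.5000, 2.0000)
after link 2: o_2 = (0.6340, -3.0981, -3.0000)
after link 3: o_3 = (-1.0981, -0.0981, -1.0000)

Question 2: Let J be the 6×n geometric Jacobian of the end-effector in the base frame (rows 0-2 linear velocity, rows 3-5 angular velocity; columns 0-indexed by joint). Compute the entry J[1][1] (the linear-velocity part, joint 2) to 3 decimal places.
prismatic axis z_1 = (0.5000,-0.8660,0.0000)
J_v[:, 1] = z_1; J_ω[:, 1] = (0,0,0)
entry J[1][1] = -0.8660

-0.866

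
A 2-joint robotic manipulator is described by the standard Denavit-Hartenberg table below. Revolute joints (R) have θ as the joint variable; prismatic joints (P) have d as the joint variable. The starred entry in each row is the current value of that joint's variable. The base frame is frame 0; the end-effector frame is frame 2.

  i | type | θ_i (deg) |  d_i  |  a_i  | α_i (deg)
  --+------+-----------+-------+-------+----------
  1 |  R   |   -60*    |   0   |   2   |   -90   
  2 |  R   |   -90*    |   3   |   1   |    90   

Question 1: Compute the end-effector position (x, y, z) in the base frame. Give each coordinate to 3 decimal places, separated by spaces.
3.598 -0.232 1.000

after link 1: o_1 = (1.0000, -1.7321, 0.0000)
after link 2: o_2 = (3.5981, -0.2321, 1.0000)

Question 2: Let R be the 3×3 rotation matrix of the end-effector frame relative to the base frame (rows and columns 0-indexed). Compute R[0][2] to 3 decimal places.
End-effector z-axis (col 2 of R) = (-0.5000,0.8660,0.0000)
R[0][2] = -0.5000

-0.500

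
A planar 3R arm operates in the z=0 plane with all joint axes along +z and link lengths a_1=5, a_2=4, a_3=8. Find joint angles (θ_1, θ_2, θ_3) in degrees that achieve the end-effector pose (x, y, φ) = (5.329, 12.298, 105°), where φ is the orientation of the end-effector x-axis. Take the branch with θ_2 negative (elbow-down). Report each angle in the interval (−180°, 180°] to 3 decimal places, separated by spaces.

wrist centre = target − a_3·(cos φ, sin φ) = (7.3996, 4.5706)
cos θ_2 = (75.6437−5²−4²)/(2·5·4) = 0.8661; θ_2 = -29.9923° (elbow-down)
β = atan2(4.5706,7.3996) = 31.7030°; ψ = atan2(-1.9995,8.4644) = -13.2913°
θ_1 = β − ψ = 44.9943°
θ_3 = φ − θ_1 − θ_2 = 89.9980° (wrapped to (-180°,180°])

44.994 -29.992 89.998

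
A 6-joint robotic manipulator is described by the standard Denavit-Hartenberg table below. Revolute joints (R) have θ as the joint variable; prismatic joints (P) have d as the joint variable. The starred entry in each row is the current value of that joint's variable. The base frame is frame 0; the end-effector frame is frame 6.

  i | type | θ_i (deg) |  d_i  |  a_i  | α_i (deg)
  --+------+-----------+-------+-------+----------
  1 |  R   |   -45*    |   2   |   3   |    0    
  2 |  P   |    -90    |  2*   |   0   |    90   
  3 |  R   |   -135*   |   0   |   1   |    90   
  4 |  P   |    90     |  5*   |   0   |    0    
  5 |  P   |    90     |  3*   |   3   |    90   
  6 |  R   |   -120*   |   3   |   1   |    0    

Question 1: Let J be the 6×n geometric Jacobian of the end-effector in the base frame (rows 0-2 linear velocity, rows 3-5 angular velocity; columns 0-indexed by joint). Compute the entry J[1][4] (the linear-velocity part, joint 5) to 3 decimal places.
0.500

prismatic axis z_4 = (0.5000,0.5000,0.7071)
J_v[:, 4] = z_4; J_ω[:, 4] = (0,0,0)
entry J[1][4] = 0.5000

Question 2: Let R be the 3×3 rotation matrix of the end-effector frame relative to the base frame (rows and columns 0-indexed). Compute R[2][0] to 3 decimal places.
-0.966

End-effector x-axis (col 0 of R) = (-0.1830,-0.1830,-0.9659)
R[2][0] = -0.9659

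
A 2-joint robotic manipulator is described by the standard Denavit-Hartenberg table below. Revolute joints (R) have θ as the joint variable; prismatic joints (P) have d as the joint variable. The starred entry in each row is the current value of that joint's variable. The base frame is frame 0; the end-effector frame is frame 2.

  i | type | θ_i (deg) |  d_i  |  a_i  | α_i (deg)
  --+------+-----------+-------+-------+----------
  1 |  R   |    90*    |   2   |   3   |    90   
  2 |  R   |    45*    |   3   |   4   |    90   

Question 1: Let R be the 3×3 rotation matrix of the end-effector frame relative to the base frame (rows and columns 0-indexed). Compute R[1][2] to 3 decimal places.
0.707

End-effector z-axis (col 2 of R) = (0.0000,0.7071,-0.7071)
R[1][2] = 0.7071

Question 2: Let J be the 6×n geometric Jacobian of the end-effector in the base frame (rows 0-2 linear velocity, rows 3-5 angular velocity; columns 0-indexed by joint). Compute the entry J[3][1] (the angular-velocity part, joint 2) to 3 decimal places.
1.000

axis z_1 = (1.0000,-0.0000,0.0000); lever o_n−o_1 = (3.0000,2.8284,2.8284)
cross product → J_v[:, 1] = (-0.0000,-2.8284,2.8284)
J_ω[:, 1] = z_1
entry J[3][1] = 1.0000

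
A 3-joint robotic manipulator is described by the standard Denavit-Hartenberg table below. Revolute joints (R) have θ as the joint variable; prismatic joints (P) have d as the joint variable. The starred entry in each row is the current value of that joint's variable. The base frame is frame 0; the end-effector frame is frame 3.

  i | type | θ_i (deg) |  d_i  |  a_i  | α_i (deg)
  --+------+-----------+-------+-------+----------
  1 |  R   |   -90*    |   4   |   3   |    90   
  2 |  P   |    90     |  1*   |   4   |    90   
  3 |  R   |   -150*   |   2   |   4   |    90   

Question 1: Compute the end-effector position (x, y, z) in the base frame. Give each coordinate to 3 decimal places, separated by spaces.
after link 1: o_1 = (0.0000, -3.0000, 4.0000)
after link 2: o_2 = (-1.0000, -3.0000, 8.0000)
after link 3: o_3 = (1.0000, -5.0000, 4.5359)

1.000 -5.000 4.536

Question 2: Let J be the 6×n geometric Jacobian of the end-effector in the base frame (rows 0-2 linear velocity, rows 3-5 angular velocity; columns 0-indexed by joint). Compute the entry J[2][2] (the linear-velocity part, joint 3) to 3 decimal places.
2.000

axis z_2 = (-0.0000,-1.0000,-0.0000); lever o_n−o_2 = (2.0000,-2.0000,-3.4641)
cross product → J_v[:, 2] = (3.4641,-0.0000,2.0000)
J_ω[:, 2] = z_2
entry J[2][2] = 2.0000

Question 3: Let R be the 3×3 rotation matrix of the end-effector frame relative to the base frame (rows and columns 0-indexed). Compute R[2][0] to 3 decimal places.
End-effector x-axis (col 0 of R) = (0.5000,0.0000,-0.8660)
R[2][0] = -0.8660

-0.866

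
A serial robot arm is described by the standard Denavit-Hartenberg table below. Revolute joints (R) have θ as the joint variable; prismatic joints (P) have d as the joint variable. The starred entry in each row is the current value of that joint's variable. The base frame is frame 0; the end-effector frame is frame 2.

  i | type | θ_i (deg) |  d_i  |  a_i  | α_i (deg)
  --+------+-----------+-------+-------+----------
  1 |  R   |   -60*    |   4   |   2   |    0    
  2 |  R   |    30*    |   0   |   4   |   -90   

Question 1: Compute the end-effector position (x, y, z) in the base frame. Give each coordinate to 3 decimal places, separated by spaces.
4.464 -3.732 4.000

after link 1: o_1 = (1.0000, -1.7321, 4.0000)
after link 2: o_2 = (4.4641, -3.7321, 4.0000)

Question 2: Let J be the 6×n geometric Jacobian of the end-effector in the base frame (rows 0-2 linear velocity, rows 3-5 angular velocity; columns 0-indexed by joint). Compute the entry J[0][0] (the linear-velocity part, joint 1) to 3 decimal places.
axis z_0 = ẑ; lever o_n−o_0 = (4.4641,-3.7321,4.0000)
cross product → J_v[:, 0] = (3.7321,4.4641,-0.0000)
J_ω[:, 0] = z_0
entry J[0][0] = 3.7321

3.732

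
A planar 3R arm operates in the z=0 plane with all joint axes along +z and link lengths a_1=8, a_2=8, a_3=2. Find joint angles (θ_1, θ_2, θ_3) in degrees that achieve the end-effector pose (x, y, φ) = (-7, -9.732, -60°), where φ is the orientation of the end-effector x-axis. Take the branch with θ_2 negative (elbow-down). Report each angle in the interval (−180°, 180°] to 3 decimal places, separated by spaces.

wrist centre = target − a_3·(cos φ, sin φ) = (-8.0000, -7.9999)
cos θ_2 = (127.9992−8²−8²)/(2·8·8) = -0.0000; θ_2 = -90.0004° (elbow-down)
β = atan2(-7.9999,-8.0000) = -135.0002°; ψ = atan2(-8.0000,7.9999) = -45.0002°
θ_1 = β − ψ = -90.0000°
θ_3 = φ − θ_1 − θ_2 = 120.0004° (wrapped to (-180°,180°])

-90.000 -90.000 120.000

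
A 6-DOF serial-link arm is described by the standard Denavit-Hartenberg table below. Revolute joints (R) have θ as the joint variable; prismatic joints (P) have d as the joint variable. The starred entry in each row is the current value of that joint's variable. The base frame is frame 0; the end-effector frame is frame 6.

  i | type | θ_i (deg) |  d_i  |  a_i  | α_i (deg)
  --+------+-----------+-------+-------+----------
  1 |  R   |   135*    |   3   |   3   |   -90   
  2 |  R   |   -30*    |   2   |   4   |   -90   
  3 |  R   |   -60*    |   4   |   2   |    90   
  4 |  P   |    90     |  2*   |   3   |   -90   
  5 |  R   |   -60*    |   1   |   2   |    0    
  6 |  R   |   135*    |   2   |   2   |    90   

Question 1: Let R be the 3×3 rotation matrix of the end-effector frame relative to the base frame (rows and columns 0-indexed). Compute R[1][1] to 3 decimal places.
0.306

End-effector y-axis (col 1 of R) = (0.9186,0.3062,-0.2500)
R[1][1] = 0.3062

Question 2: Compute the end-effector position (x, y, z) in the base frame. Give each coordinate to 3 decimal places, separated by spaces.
after link 1: o_1 = (-2.1213, 2.1213, 3.0000)
after link 2: o_2 = (-5.9850, 3.1566, 5.0000)
after link 3: o_3 = (-9.2364, 3.9584, 2.0359)
after link 4: o_4 = (-9.9435, 3.2513, -1.4282)
after link 5: o_5 = (-9.0723, 2.3801, -3.2942)
after link 6: o_6 = (-7.7597, 4.8831, -3.4060)

-7.760 4.883 -3.406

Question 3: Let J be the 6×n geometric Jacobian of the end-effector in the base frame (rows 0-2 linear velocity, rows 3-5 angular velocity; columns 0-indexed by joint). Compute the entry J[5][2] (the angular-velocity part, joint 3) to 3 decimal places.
-0.866

axis z_2 = (-0.3536,0.3536,-0.8660); lever o_n−o_2 = (-1.7746,1.7265,-8.4060)
cross product → J_v[:, 2] = (-1.4768,-1.4351,0.0170)
J_ω[:, 2] = z_2
entry J[5][2] = -0.8660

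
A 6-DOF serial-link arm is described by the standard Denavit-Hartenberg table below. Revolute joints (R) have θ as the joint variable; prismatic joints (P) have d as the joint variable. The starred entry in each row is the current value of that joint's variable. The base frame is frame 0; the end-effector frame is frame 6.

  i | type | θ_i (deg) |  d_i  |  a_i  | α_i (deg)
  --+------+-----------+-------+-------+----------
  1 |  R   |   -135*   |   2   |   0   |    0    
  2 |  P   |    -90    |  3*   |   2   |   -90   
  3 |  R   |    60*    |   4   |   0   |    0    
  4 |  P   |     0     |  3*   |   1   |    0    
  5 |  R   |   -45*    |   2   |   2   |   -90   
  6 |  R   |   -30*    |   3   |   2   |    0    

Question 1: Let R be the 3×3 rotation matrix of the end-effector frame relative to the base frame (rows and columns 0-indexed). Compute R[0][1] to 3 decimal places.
0.271

End-effector y-axis (col 1 of R) = (0.2709,0.9539,-0.1294)
R[0][1] = 0.2709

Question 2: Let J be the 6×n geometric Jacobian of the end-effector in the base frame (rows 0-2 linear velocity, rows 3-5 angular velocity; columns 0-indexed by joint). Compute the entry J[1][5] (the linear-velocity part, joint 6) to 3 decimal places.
1.908

axis z_5 = (0.1830,-0.1830,-0.9659); lever o_n−o_5 = (-1.3411,-0.0731,-3.3461)
cross product → J_v[:, 5] = (0.5417,1.9078,-0.2588)
J_ω[:, 5] = z_5
entry J[1][5] = 1.9078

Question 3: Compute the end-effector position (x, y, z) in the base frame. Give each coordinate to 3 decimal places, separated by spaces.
after link 1: o_1 = (0.0000, 0.0000, 2.0000)
after link 2: o_2 = (-1.4142, 1.4142, 5.0000)
after link 3: o_3 = (-4.2426, -1.4142, 5.0000)
after link 4: o_4 = (-6.7175, -3.1820, 4.1340)
after link 5: o_5 = (-9.4978, -3.2302, 3.6163)
after link 6: o_6 = (-10.8388, -3.3033, 0.2703)

-10.839 -3.303 0.270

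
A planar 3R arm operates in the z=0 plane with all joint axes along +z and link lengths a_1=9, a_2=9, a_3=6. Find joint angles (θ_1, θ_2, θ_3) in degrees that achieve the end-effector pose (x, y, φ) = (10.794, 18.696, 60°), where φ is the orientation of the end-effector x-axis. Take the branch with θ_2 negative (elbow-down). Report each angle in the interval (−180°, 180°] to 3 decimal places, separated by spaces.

wrist centre = target − a_3·(cos φ, sin φ) = (7.7940, 13.4998)
cos θ_2 = (242.9923−9²−9²)/(2·9·9) = 0.5000; θ_2 = -60.0031° (elbow-down)
β = atan2(13.4998,7.7940) = 60.0004°; ψ = atan2(-7.7945,13.4996) = -30.0016°
θ_1 = β − ψ = 90.0020°
θ_3 = φ − θ_1 − θ_2 = 30.0011° (wrapped to (-180°,180°])

90.002 -60.003 30.001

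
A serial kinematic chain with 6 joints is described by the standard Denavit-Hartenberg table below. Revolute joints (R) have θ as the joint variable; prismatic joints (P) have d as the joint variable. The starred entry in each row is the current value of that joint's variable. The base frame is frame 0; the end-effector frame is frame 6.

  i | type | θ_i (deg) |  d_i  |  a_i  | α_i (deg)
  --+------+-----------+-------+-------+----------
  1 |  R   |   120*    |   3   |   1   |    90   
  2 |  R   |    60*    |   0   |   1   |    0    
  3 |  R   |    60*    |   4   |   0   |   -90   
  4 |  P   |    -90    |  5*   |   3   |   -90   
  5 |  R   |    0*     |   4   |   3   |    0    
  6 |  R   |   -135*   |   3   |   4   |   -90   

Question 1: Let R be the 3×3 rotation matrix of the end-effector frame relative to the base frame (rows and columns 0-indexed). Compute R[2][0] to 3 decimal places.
End-effector x-axis (col 0 of R) = (-0.3062,-0.8839,-0.3536)
R[2][0] = -0.3536

-0.354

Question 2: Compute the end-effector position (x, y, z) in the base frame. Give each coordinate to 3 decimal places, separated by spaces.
after link 1: o_1 = (-0.5000, 0.8660, 3.0000)
after link 2: o_2 = (-0.7500, 1.2990, 3.8660)
after link 3: o_3 = (2.7141, 3.2990, 3.8660)
after link 4: o_4 = (7.4772, 1.0490, 1.3660)
after link 5: o_5 = (11.0753, 0.8170, 4.8301)
after link 6: o_6 = (10.6006, -4.0176, 6.0140)

10.601 -4.018 6.014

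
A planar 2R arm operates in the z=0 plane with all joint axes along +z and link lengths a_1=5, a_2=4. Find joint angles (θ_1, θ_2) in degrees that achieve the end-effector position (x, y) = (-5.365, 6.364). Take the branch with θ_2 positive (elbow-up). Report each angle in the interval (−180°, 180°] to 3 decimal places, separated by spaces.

cos θ_2 = (69.2837−5²−4²)/(2·5·4) = 0.7071; θ_2 = 45.0011° (elbow-up)
β = atan2(6.3640,-5.3650) = 130.1317°; ψ = atan2(2.8285,7.8284) = 19.8654°
θ_1 = β − ψ = 110.2663°

110.266 45.001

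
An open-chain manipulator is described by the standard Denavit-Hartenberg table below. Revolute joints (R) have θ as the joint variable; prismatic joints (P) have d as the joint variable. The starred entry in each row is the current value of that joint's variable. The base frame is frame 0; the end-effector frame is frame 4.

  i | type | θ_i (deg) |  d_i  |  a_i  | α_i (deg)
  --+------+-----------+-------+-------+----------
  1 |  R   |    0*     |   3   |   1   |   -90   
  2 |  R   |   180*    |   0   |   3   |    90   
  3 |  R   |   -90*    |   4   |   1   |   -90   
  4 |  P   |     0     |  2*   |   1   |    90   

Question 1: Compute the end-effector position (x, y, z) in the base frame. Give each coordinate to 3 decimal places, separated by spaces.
-4.000 -2.000 -1.000

after link 1: o_1 = (1.0000, 0.0000, 3.0000)
after link 2: o_2 = (-2.0000, 0.0000, 3.0000)
after link 3: o_3 = (-2.0000, -1.0000, -1.0000)
after link 4: o_4 = (-4.0000, -2.0000, -1.0000)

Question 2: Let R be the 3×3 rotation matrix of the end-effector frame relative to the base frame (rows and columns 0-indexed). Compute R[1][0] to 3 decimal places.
-1.000

End-effector x-axis (col 0 of R) = (-0.0000,-1.0000,-0.0000)
R[1][0] = -1.0000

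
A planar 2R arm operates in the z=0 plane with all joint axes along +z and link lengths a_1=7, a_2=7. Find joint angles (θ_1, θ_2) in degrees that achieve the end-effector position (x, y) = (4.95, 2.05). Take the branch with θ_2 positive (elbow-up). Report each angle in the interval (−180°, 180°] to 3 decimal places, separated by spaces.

cos θ_2 = (28.7050−7²−7²)/(2·7·7) = -0.7071; θ_2 = 134.9988° (elbow-up)
β = atan2(2.0500,4.9500) = 22.4965°; ψ = atan2(4.9499,2.0504) = 67.4994°
θ_1 = β − ψ = -45.0029°

-45.003 134.999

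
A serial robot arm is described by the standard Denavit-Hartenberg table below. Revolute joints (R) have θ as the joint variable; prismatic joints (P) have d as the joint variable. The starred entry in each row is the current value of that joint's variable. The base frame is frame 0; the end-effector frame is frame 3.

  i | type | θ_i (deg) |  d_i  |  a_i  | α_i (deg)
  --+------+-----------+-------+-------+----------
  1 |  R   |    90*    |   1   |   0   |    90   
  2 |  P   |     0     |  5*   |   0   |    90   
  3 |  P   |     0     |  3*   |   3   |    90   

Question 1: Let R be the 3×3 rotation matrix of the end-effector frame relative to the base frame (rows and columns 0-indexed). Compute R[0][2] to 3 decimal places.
-1.000

End-effector z-axis (col 2 of R) = (-1.0000,0.0000,-0.0000)
R[0][2] = -1.0000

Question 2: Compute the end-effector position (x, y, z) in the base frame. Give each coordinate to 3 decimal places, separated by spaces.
5.000 3.000 -2.000

after link 1: o_1 = (0.0000, 0.0000, 1.0000)
after link 2: o_2 = (5.0000, -0.0000, 1.0000)
after link 3: o_3 = (5.0000, 3.0000, -2.0000)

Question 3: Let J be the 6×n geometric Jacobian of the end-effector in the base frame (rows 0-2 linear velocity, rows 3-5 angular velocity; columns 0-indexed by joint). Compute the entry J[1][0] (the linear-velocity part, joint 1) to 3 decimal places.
axis z_0 = ẑ; lever o_n−o_0 = (5.0000,3.0000,-2.0000)
cross product → J_v[:, 0] = (-3.0000,5.0000,0.0000)
J_ω[:, 0] = z_0
entry J[1][0] = 5.0000

5.000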